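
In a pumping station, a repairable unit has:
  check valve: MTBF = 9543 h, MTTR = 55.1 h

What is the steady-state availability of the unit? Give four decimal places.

A(check valve) = MTBF/(MTBF+MTTR) = 9543/(9543+55.1) = 0.9943

0.9943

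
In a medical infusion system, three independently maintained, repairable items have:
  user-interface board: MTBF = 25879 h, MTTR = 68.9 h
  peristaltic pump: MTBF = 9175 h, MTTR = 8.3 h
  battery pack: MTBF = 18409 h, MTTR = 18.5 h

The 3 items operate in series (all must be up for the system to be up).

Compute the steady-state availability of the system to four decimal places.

A(user-interface board) = MTBF/(MTBF+MTTR) = 25879/(25879+68.9) = 0.997345
A(peristaltic pump) = MTBF/(MTBF+MTTR) = 9175/(9175+8.3) = 0.999096
A(battery pack) = MTBF/(MTBF+MTTR) = 18409/(18409+18.5) = 0.998996
Series availability: 0.997345 × 0.999096 × 0.998996 = 0.9954

0.9954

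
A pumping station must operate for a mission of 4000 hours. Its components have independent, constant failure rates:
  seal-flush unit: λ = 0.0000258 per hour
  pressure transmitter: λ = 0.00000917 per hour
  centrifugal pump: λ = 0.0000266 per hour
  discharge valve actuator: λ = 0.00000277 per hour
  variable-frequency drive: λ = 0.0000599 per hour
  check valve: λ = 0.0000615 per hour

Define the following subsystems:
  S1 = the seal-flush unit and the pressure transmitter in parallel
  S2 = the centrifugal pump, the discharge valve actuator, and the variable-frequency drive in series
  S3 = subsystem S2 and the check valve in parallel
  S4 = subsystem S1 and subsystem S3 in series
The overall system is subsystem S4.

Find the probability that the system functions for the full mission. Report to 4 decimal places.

R(seal-flush unit) = exp(−0.0000258 × 4000) = 0.901947
R(pressure transmitter) = exp(−0.00000917 × 4000) = 0.963985
R(centrifugal pump) = exp(−0.0000266 × 4000) = 0.899065
R(discharge valve actuator) = exp(−0.00000277 × 4000) = 0.988981
R(variable-frequency drive) = exp(−0.0000599 × 4000) = 0.786943
R(check valve) = exp(−0.0000615 × 4000) = 0.781922
Parallel (seal-flush unit and pressure transmitter): 1 − (1 − 0.901947)(1 − 0.963985) = 0.996469
Series (centrifugal pump, discharge valve actuator, and variable-frequency drive): 0.899065 × 0.988981 × 0.786943 = 0.699717
Parallel ([0.699717] and check valve): 1 − (1 − 0.699717)(1 − 0.781922) = 0.934515
Series ([0.996469] and [0.934515]): 0.996469 × 0.934515 = 0.9312

0.9312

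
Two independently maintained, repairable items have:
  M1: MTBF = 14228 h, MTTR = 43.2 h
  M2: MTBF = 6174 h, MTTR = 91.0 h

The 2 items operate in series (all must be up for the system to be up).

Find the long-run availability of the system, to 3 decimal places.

0.982

A(M1) = MTBF/(MTBF+MTTR) = 14228/(14228+43.2) = 0.996973
A(M2) = MTBF/(MTBF+MTTR) = 6174/(6174+91.0) = 0.985475
Series availability: 0.996973 × 0.985475 = 0.982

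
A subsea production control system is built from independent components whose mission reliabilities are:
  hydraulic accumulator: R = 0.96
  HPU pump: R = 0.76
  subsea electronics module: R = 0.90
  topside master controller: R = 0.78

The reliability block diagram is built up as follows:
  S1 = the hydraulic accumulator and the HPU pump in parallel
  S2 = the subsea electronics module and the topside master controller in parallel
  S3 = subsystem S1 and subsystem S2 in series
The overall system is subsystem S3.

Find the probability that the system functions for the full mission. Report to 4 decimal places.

0.9686

Parallel (hydraulic accumulator and HPU pump): 1 − (1 − 0.960000)(1 − 0.760000) = 0.990400
Parallel (subsea electronics module and topside master controller): 1 − (1 − 0.900000)(1 − 0.780000) = 0.978000
Series ([0.990400] and [0.978000]): 0.990400 × 0.978000 = 0.9686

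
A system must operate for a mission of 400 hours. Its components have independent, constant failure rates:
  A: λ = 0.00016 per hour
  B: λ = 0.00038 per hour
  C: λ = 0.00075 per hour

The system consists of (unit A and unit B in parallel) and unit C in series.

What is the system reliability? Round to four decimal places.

0.7343

R(A) = exp(−0.00016 × 400) = 0.938005
R(B) = exp(−0.00038 × 400) = 0.858988
R(C) = exp(−0.00075 × 400) = 0.740818
Parallel (A and B): 1 − (1 − 0.938005)(1 − 0.858988) = 0.991258
Series ([0.991258] and C): 0.991258 × 0.740818 = 0.7343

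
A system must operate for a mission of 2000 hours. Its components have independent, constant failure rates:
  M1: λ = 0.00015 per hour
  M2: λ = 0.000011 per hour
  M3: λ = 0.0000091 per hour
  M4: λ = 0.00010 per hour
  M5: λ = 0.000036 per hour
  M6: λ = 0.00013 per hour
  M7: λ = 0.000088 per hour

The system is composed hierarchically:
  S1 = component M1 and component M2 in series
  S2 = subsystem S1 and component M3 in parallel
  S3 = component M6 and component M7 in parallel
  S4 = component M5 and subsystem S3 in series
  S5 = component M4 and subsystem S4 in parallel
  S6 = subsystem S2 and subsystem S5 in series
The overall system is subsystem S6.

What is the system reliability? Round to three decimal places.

0.976

R(M1) = exp(−0.00015 × 2000) = 0.74082
R(M2) = exp(−0.000011 × 2000) = 0.97824
R(M3) = exp(−0.0000091 × 2000) = 0.98196
R(M4) = exp(−0.00010 × 2000) = 0.81873
R(M5) = exp(−0.000036 × 2000) = 0.93053
R(M6) = exp(−0.00013 × 2000) = 0.77105
R(M7) = exp(−0.000088 × 2000) = 0.83862
Series (M1 and M2): 0.74082 × 0.97824 = 0.72470
Parallel ([0.72470] and M3): 1 − (1 − 0.72470)(1 − 0.98196) = 0.99503
Parallel (M6 and M7): 1 − (1 − 0.77105)(1 − 0.83862) = 0.96305
Series (M5 and [0.96305]): 0.93053 × 0.96305 = 0.89615
Parallel (M4 and [0.89615]): 1 − (1 − 0.81873)(1 − 0.89615) = 0.98118
Series ([0.99503] and [0.98118]): 0.99503 × 0.98118 = 0.976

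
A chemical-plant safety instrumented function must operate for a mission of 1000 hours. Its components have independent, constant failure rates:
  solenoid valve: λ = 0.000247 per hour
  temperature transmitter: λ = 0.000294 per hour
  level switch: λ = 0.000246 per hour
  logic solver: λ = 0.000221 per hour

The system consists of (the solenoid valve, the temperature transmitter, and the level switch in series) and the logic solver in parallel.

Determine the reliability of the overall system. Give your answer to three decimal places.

R(solenoid valve) = exp(−0.000247 × 1000) = 0.78114
R(temperature transmitter) = exp(−0.000294 × 1000) = 0.74528
R(level switch) = exp(−0.000246 × 1000) = 0.78192
R(logic solver) = exp(−0.000221 × 1000) = 0.80172
Series (solenoid valve, temperature transmitter, and level switch): 0.78114 × 0.74528 × 0.78192 = 0.45521
Parallel ([0.45521] and logic solver): 1 − (1 − 0.45521)(1 − 0.80172) = 0.892

0.892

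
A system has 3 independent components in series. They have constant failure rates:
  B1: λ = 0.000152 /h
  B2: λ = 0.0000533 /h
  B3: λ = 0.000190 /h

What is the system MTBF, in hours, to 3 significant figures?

2530

Series of exponential components: λ_sys = Σ λ_i
λ_sys = 0.000152 + 0.0000533 + 0.000190 = 3.9530e-04 /h
MTBF = 1 / λ_sys = 2530 h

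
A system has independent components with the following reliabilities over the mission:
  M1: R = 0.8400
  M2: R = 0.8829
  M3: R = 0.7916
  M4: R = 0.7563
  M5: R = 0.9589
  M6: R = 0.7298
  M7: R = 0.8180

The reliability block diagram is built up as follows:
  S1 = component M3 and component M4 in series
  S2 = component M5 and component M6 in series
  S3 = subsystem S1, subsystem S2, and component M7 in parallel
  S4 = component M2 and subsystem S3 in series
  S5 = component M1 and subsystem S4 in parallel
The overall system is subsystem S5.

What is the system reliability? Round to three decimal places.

Series (M3 and M4): 0.79160 × 0.75630 = 0.59869
Series (M5 and M6): 0.95890 × 0.72980 = 0.69981
Parallel ([0.59869], [0.69981], and M7): 1 − (1 − 0.59869)(1 − 0.69981)(1 − 0.81800) = 0.97807
Series (M2 and [0.97807]): 0.88290 × 0.97807 = 0.86354
Parallel (M1 and [0.86354]): 1 − (1 − 0.84000)(1 − 0.86354) = 0.978

0.978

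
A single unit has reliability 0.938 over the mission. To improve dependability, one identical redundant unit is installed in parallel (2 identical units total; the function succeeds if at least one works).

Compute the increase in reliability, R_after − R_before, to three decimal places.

R_before = 0.938
R_after = 1 − (1 − 0.938)^2 = 0.996
ΔR = 0.996 − 0.938 = 0.058

0.058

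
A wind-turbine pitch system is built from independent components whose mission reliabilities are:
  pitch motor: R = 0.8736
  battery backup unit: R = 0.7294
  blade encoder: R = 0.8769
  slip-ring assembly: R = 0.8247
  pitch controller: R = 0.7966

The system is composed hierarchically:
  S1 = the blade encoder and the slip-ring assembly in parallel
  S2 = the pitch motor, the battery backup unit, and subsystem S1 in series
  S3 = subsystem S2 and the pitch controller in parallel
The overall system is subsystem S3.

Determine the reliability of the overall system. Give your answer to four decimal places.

0.9234

Parallel (blade encoder and slip-ring assembly): 1 − (1 − 0.876900)(1 − 0.824700) = 0.978421
Series (pitch motor, battery backup unit, and [0.978421]): 0.873600 × 0.729400 × 0.978421 = 0.623454
Parallel ([0.623454] and pitch controller): 1 − (1 − 0.623454)(1 − 0.796600) = 0.9234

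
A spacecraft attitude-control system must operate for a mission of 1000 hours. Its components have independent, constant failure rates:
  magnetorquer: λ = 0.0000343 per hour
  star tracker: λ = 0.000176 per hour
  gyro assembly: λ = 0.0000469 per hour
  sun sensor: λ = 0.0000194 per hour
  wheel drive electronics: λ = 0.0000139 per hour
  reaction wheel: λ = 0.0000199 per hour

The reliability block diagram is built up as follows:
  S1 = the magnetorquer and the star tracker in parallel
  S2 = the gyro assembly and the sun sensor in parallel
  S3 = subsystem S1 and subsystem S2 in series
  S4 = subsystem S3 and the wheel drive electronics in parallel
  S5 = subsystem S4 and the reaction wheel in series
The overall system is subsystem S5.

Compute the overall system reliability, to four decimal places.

0.9802

R(magnetorquer) = exp(−0.0000343 × 1000) = 0.966282
R(star tracker) = exp(−0.000176 × 1000) = 0.838618
R(gyro assembly) = exp(−0.0000469 × 1000) = 0.954183
R(sun sensor) = exp(−0.0000194 × 1000) = 0.980787
R(wheel drive electronics) = exp(−0.0000139 × 1000) = 0.986196
R(reaction wheel) = exp(−0.0000199 × 1000) = 0.980297
Parallel (magnetorquer and star tracker): 1 − (1 − 0.966282)(1 − 0.838618) = 0.994559
Parallel (gyro assembly and sun sensor): 1 − (1 − 0.954183)(1 − 0.980787) = 0.999120
Series ([0.994559] and [0.999120]): 0.994559 × 0.999120 = 0.993684
Parallel ([0.993684] and wheel drive electronics): 1 − (1 − 0.993684)(1 − 0.986196) = 0.999913
Series ([0.999913] and reaction wheel): 0.999913 × 0.980297 = 0.9802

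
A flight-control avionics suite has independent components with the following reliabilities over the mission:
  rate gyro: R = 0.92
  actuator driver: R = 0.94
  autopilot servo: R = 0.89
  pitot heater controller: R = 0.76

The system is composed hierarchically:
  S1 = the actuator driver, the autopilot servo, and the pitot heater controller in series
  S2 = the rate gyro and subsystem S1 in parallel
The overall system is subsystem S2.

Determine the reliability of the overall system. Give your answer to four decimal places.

0.9709

Series (actuator driver, autopilot servo, and pitot heater controller): 0.940000 × 0.890000 × 0.760000 = 0.635816
Parallel (rate gyro and [0.635816]): 1 − (1 − 0.920000)(1 − 0.635816) = 0.9709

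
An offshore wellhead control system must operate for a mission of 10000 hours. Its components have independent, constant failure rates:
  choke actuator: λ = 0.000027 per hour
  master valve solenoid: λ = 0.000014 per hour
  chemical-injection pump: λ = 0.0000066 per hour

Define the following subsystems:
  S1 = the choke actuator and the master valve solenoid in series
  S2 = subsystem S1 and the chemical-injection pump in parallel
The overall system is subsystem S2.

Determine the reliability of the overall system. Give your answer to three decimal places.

R(choke actuator) = exp(−0.000027 × 10000) = 0.76338
R(master valve solenoid) = exp(−0.000014 × 10000) = 0.86936
R(chemical-injection pump) = exp(−0.0000066 × 10000) = 0.93613
Series (choke actuator and master valve solenoid): 0.76338 × 0.86936 = 0.66365
Parallel ([0.66365] and chemical-injection pump): 1 − (1 − 0.66365)(1 − 0.93613) = 0.979

0.979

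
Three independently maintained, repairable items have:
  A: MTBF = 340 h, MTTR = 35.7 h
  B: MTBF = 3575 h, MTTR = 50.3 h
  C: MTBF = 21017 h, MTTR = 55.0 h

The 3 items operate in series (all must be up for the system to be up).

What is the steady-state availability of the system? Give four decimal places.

A(A) = MTBF/(MTBF+MTTR) = 340/(340+35.7) = 0.904977
A(B) = MTBF/(MTBF+MTTR) = 3575/(3575+50.3) = 0.986125
A(C) = MTBF/(MTBF+MTTR) = 21017/(21017+55.0) = 0.997390
Series availability: 0.904977 × 0.986125 × 0.997390 = 0.8901

0.8901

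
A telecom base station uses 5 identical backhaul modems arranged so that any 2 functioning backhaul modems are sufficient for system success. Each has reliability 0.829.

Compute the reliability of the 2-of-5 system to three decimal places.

0.996

R = Σ_{i=2}^{5} C(5,i) p^i (1−p)^{5−i} with p = 0.829
C(5,2)·0.829^2·0.171^3 = 0.03436
C(5,3)·0.829^3·0.171^2 = 0.16659
C(5,4)·0.829^4·0.171^1 = 0.40382
C(5,5)·0.829^5·0.171^0 = 0.39154
Sum = 0.996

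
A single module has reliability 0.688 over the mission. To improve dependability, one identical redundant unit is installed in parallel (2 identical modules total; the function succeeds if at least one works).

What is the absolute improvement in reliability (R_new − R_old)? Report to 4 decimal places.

R_before = 0.688
R_after = 1 − (1 − 0.688)^2 = 0.9027
ΔR = 0.9027 − 0.688 = 0.2147

0.2147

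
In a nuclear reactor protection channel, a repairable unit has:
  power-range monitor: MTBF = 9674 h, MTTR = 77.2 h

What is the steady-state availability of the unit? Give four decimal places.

0.9921

A(power-range monitor) = MTBF/(MTBF+MTTR) = 9674/(9674+77.2) = 0.9921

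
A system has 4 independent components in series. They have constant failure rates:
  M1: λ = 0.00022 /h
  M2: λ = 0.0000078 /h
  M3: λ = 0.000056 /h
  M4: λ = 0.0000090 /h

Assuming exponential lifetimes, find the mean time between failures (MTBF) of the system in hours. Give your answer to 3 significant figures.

3420

Series of exponential components: λ_sys = Σ λ_i
λ_sys = 0.00022 + 0.0000078 + 0.000056 + 0.0000090 = 2.9280e-04 /h
MTBF = 1 / λ_sys = 3420 h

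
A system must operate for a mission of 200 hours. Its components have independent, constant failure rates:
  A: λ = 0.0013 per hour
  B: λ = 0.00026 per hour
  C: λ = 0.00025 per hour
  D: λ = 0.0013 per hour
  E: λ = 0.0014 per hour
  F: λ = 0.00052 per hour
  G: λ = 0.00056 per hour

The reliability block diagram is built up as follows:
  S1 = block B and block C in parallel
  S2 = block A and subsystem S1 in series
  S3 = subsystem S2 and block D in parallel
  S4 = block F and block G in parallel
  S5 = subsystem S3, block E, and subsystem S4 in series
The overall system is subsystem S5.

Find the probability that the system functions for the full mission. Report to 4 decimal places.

R(A) = exp(−0.0013 × 200) = 0.771052
R(B) = exp(−0.00026 × 200) = 0.949329
R(C) = exp(−0.00025 × 200) = 0.951229
R(D) = exp(−0.0013 × 200) = 0.771052
R(E) = exp(−0.0014 × 200) = 0.755784
R(F) = exp(−0.00052 × 200) = 0.901225
R(G) = exp(−0.00056 × 200) = 0.894044
Parallel (B and C): 1 − (1 − 0.949329)(1 − 0.951229) = 0.997529
Series (A and [0.997529]): 0.771052 × 0.997529 = 0.769147
Parallel ([0.769147] and D): 1 − (1 − 0.769147)(1 − 0.771052) = 0.947147
Parallel (F and G): 1 − (1 − 0.901225)(1 − 0.894044) = 0.989534
Series ([0.947147], E, and [0.989534]): 0.947147 × 0.755784 × 0.989534 = 0.7083

0.7083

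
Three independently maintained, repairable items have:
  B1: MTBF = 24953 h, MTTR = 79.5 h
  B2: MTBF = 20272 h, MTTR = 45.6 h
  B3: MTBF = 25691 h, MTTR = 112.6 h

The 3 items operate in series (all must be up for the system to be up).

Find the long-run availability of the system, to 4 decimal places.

A(B1) = MTBF/(MTBF+MTTR) = 24953/(24953+79.5) = 0.996824
A(B2) = MTBF/(MTBF+MTTR) = 20272/(20272+45.6) = 0.997756
A(B3) = MTBF/(MTBF+MTTR) = 25691/(25691+112.6) = 0.995636
Series availability: 0.996824 × 0.997756 × 0.995636 = 0.9902

0.9902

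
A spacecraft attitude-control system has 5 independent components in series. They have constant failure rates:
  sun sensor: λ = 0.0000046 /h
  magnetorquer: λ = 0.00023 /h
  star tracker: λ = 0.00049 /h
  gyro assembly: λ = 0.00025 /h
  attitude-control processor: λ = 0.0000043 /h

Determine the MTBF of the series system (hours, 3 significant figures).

1020

Series of exponential components: λ_sys = Σ λ_i
λ_sys = 0.0000046 + 0.00023 + 0.00049 + 0.00025 + 0.0000043 = 9.7890e-04 /h
MTBF = 1 / λ_sys = 1020 h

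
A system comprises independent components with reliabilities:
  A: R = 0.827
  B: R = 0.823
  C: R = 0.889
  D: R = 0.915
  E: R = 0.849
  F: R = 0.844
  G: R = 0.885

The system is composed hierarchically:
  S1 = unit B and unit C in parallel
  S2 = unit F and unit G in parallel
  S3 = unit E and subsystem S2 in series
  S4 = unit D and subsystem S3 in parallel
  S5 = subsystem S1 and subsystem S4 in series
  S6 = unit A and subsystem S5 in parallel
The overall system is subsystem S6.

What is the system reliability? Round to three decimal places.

0.994

Parallel (B and C): 1 − (1 − 0.82300)(1 − 0.88900) = 0.98035
Parallel (F and G): 1 − (1 − 0.84400)(1 − 0.88500) = 0.98206
Series (E and [0.98206]): 0.84900 × 0.98206 = 0.83377
Parallel (D and [0.83377]): 1 − (1 − 0.91500)(1 − 0.83377) = 0.98587
Series ([0.98035] and [0.98587]): 0.98035 × 0.98587 = 0.96650
Parallel (A and [0.96650]): 1 − (1 − 0.82700)(1 − 0.96650) = 0.994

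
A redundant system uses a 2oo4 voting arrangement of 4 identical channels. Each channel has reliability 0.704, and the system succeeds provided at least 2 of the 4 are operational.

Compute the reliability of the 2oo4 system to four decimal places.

R = Σ_{i=2}^{4} C(4,i) p^i (1−p)^{4−i} with p = 0.704
C(4,2)·0.704^2·0.296^2 = 0.260543
C(4,3)·0.704^3·0.296^1 = 0.413114
C(4,4)·0.704^4·0.296^0 = 0.245635
Sum = 0.9193

0.9193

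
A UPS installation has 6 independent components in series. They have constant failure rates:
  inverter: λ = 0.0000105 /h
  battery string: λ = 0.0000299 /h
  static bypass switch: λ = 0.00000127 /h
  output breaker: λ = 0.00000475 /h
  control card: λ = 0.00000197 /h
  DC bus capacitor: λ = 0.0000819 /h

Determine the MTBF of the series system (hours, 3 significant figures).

Series of exponential components: λ_sys = Σ λ_i
λ_sys = 0.0000105 + 0.0000299 + 0.00000127 + 0.00000475 + 0.00000197 + 0.0000819 = 1.3029e-04 /h
MTBF = 1 / λ_sys = 7680 h

7680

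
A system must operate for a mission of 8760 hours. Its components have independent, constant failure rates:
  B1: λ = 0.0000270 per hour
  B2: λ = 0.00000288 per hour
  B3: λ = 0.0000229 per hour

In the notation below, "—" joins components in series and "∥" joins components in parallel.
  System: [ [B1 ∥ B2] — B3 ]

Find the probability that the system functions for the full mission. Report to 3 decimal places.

R(B1) = exp(−0.0000270 × 8760) = 0.78937
R(B2) = exp(−0.00000288 × 8760) = 0.97509
R(B3) = exp(−0.0000229 × 8760) = 0.81824
Parallel (B1 and B2): 1 − (1 − 0.78937)(1 − 0.97509) = 0.99475
Series ([0.99475] and B3): 0.99475 × 0.81824 = 0.814

0.814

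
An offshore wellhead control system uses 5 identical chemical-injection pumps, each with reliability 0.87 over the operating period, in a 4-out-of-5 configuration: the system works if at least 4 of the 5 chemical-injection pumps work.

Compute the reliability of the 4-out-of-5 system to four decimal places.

R = Σ_{i=4}^{5} C(5,i) p^i (1−p)^{5−i} with p = 0.87
C(5,4)·0.87^4·0.13^1 = 0.372383
C(5,5)·0.87^5·0.13^0 = 0.498421
Sum = 0.8708

0.8708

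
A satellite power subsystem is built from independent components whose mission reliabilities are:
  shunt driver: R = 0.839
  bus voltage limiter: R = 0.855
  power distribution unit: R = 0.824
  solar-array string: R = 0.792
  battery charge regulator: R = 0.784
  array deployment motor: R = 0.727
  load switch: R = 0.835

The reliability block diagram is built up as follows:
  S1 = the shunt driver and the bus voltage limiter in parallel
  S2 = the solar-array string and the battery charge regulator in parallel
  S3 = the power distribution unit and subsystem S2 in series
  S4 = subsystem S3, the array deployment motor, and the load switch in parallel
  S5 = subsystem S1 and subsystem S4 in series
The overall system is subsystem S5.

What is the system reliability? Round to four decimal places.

0.9673

Parallel (shunt driver and bus voltage limiter): 1 − (1 − 0.839000)(1 − 0.855000) = 0.976655
Parallel (solar-array string and battery charge regulator): 1 − (1 − 0.792000)(1 − 0.784000) = 0.955072
Series (power distribution unit and [0.955072]): 0.824000 × 0.955072 = 0.786979
Parallel ([0.786979], array deployment motor, and load switch): 1 − (1 − 0.786979)(1 − 0.727000)(1 − 0.835000) = 0.990404
Series ([0.976655] and [0.990404]): 0.976655 × 0.990404 = 0.9673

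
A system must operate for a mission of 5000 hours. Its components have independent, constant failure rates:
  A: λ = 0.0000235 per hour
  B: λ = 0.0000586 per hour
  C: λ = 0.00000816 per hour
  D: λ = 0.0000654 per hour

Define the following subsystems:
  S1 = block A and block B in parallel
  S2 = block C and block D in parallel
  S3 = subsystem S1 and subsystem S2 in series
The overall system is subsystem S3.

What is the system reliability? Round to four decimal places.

0.9610

R(A) = exp(−0.0000235 × 5000) = 0.889141
R(B) = exp(−0.0000586 × 5000) = 0.746022
R(C) = exp(−0.00000816 × 5000) = 0.960021
R(D) = exp(−0.0000654 × 5000) = 0.721084
Parallel (A and B): 1 − (1 − 0.889141)(1 − 0.746022) = 0.971844
Parallel (C and D): 1 − (1 − 0.960021)(1 − 0.721084) = 0.988849
Series ([0.971844] and [0.988849]): 0.971844 × 0.988849 = 0.9610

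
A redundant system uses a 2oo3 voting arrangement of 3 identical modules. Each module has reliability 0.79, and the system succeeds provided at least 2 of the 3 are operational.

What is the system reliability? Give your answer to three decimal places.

0.886

R = Σ_{i=2}^{3} C(3,i) p^i (1−p)^{3−i} with p = 0.79
C(3,2)·0.79^2·0.21^1 = 0.39318
C(3,3)·0.79^3·0.21^0 = 0.49304
Sum = 0.886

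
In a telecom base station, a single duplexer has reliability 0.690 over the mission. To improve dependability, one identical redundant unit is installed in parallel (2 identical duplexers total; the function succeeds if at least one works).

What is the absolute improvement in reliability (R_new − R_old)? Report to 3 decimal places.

R_before = 0.690
R_after = 1 − (1 − 0.690)^2 = 0.904
ΔR = 0.904 − 0.690 = 0.214

0.214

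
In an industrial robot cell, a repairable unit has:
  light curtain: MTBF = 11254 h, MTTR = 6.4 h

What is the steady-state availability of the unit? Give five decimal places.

A(light curtain) = MTBF/(MTBF+MTTR) = 11254/(11254+6.4) = 0.99943

0.99943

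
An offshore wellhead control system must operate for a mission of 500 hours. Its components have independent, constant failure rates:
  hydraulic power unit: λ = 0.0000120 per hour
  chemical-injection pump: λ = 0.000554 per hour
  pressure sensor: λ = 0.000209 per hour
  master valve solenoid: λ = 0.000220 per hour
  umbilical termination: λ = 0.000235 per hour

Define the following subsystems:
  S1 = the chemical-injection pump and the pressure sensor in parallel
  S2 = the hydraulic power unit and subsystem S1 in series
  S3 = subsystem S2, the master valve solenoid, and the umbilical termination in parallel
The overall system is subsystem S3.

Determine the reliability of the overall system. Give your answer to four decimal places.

0.9997

R(hydraulic power unit) = exp(−0.0000120 × 500) = 0.994018
R(chemical-injection pump) = exp(−0.000554 × 500) = 0.758054
R(pressure sensor) = exp(−0.000209 × 500) = 0.900775
R(master valve solenoid) = exp(−0.000220 × 500) = 0.895834
R(umbilical termination) = exp(−0.000235 × 500) = 0.889141
Parallel (chemical-injection pump and pressure sensor): 1 − (1 − 0.758054)(1 − 0.900775) = 0.975993
Series (hydraulic power unit and [0.975993]): 0.994018 × 0.975993 = 0.970155
Parallel ([0.970155], master valve solenoid, and umbilical termination): 1 − (1 − 0.970155)(1 − 0.895834)(1 − 0.889141) = 0.9997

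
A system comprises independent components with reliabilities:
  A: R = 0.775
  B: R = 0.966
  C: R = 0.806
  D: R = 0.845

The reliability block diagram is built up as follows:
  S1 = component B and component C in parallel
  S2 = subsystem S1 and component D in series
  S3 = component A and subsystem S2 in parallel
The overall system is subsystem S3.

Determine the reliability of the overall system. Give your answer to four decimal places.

0.9639

Parallel (B and C): 1 − (1 − 0.966000)(1 − 0.806000) = 0.993404
Series ([0.993404] and D): 0.993404 × 0.845000 = 0.839426
Parallel (A and [0.839426]): 1 − (1 − 0.775000)(1 − 0.839426) = 0.9639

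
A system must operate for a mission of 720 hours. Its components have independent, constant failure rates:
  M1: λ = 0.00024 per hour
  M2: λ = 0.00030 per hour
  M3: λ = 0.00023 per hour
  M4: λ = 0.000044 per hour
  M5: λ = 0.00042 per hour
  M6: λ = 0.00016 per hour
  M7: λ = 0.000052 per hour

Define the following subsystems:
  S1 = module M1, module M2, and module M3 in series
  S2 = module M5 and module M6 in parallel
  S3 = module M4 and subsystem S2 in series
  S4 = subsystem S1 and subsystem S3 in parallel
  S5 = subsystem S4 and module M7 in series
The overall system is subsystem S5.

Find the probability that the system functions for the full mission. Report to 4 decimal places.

0.9392

R(M1) = exp(−0.00024 × 720) = 0.841306
R(M2) = exp(−0.00030 × 720) = 0.805735
R(M3) = exp(−0.00023 × 720) = 0.847385
R(M4) = exp(−0.000044 × 720) = 0.968817
R(M5) = exp(−0.00042 × 720) = 0.739042
R(M6) = exp(−0.00016 × 720) = 0.891188
R(M7) = exp(−0.000052 × 720) = 0.963252
Series (M1, M2, and M3): 0.841306 × 0.805735 × 0.847385 = 0.574417
Parallel (M5 and M6): 1 − (1 − 0.739042)(1 − 0.891188) = 0.971605
Series (M4 and [0.971605]): 0.968817 × 0.971605 = 0.941307
Parallel ([0.574417] and [0.941307]): 1 − (1 − 0.574417)(1 − 0.941307) = 0.975021
Series ([0.975021] and M7): 0.975021 × 0.963252 = 0.9392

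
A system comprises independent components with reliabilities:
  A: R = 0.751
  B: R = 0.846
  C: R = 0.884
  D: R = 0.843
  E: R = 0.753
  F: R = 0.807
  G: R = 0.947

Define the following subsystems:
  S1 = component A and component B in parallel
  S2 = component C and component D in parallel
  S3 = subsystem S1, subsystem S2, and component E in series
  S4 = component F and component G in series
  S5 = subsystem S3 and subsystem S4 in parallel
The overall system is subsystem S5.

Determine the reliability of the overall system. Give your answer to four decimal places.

0.9318

Parallel (A and B): 1 − (1 − 0.751000)(1 − 0.846000) = 0.961654
Parallel (C and D): 1 − (1 − 0.884000)(1 − 0.843000) = 0.981788
Series ([0.961654], [0.981788], and E): 0.961654 × 0.981788 × 0.753000 = 0.710938
Series (F and G): 0.807000 × 0.947000 = 0.764229
Parallel ([0.710938] and [0.764229]): 1 − (1 − 0.710938)(1 − 0.764229) = 0.9318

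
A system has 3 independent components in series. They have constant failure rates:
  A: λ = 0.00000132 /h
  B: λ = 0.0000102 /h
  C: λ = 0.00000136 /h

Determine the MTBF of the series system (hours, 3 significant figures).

Series of exponential components: λ_sys = Σ λ_i
λ_sys = 0.00000132 + 0.0000102 + 0.00000136 = 1.2880e-05 /h
MTBF = 1 / λ_sys = 77600 h

77600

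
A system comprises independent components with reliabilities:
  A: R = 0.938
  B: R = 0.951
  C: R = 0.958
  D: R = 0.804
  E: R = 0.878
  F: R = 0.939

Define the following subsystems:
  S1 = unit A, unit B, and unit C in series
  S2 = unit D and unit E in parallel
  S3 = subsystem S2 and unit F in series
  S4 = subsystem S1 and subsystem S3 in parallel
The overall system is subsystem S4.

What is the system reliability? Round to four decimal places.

0.9879

Series (A, B, and C): 0.938000 × 0.951000 × 0.958000 = 0.854572
Parallel (D and E): 1 − (1 − 0.804000)(1 − 0.878000) = 0.976088
Series ([0.976088] and F): 0.976088 × 0.939000 = 0.916547
Parallel ([0.854572] and [0.916547]): 1 − (1 − 0.854572)(1 − 0.916547) = 0.9879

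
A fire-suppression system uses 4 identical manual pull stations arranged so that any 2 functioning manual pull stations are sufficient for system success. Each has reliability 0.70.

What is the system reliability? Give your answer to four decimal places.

0.9163

R = Σ_{i=2}^{4} C(4,i) p^i (1−p)^{4−i} with p = 0.70
C(4,2)·0.70^2·0.30^2 = 0.264600
C(4,3)·0.70^3·0.30^1 = 0.411600
C(4,4)·0.70^4·0.30^0 = 0.240100
Sum = 0.9163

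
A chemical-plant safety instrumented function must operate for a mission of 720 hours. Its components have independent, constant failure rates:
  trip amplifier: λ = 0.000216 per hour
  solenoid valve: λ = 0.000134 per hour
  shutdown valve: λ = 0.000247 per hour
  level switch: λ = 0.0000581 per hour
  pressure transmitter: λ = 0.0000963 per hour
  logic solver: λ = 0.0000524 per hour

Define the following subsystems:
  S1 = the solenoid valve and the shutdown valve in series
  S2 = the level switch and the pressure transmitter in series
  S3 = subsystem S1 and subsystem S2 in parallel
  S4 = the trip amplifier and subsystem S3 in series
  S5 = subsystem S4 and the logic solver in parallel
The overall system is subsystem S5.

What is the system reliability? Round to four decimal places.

R(trip amplifier) = exp(−0.000216 × 720) = 0.855970
R(solenoid valve) = exp(−0.000134 × 720) = 0.908028
R(shutdown valve) = exp(−0.000247 × 720) = 0.837076
R(level switch) = exp(−0.0000581 × 720) = 0.959031
R(pressure transmitter) = exp(−0.0000963 × 720) = 0.933013
R(logic solver) = exp(−0.0000524 × 720) = 0.962975
Series (solenoid valve and shutdown valve): 0.908028 × 0.837076 = 0.760088
Series (level switch and pressure transmitter): 0.959031 × 0.933013 = 0.894788
Parallel ([0.760088] and [0.894788]): 1 − (1 − 0.760088)(1 − 0.894788) = 0.974758
Series (trip amplifier and [0.974758]): 0.855970 × 0.974758 = 0.834364
Parallel ([0.834364] and logic solver): 1 − (1 − 0.834364)(1 − 0.962975) = 0.9939

0.9939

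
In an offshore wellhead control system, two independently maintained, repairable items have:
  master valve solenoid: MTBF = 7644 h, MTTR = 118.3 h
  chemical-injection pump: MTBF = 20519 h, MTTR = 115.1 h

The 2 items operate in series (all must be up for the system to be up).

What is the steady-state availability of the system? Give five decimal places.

0.97927

A(master valve solenoid) = MTBF/(MTBF+MTTR) = 7644/(7644+118.3) = 0.984760
A(chemical-injection pump) = MTBF/(MTBF+MTTR) = 20519/(20519+115.1) = 0.994422
Series availability: 0.984760 × 0.994422 = 0.97927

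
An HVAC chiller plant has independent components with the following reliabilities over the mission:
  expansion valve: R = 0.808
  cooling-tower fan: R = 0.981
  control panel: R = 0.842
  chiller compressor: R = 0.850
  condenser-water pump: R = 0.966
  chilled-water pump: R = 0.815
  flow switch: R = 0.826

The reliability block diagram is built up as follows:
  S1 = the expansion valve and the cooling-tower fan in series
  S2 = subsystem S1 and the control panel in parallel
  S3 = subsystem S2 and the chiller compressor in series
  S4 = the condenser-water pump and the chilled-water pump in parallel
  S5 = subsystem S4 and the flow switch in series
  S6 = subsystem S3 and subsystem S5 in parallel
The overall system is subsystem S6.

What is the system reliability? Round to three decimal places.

Series (expansion valve and cooling-tower fan): 0.80800 × 0.98100 = 0.79265
Parallel ([0.79265] and control panel): 1 − (1 − 0.79265)(1 − 0.84200) = 0.96724
Series ([0.96724] and chiller compressor): 0.96724 × 0.85000 = 0.82215
Parallel (condenser-water pump and chilled-water pump): 1 − (1 − 0.96600)(1 − 0.81500) = 0.99371
Series ([0.99371] and flow switch): 0.99371 × 0.82600 = 0.82080
Parallel ([0.82215] and [0.82080]): 1 − (1 − 0.82215)(1 − 0.82080) = 0.968

0.968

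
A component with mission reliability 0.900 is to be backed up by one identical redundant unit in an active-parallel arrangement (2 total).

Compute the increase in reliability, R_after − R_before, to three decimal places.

0.090

R_before = 0.900
R_after = 1 − (1 − 0.900)^2 = 0.990
ΔR = 0.990 − 0.900 = 0.090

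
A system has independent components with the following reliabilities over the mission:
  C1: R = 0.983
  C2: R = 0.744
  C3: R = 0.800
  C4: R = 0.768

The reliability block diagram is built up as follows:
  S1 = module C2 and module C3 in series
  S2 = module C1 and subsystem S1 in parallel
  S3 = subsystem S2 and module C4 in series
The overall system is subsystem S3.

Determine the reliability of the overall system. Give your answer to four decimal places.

Series (C2 and C3): 0.744000 × 0.800000 = 0.595200
Parallel (C1 and [0.595200]): 1 − (1 − 0.983000)(1 − 0.595200) = 0.993118
Series ([0.993118] and C4): 0.993118 × 0.768000 = 0.7627

0.7627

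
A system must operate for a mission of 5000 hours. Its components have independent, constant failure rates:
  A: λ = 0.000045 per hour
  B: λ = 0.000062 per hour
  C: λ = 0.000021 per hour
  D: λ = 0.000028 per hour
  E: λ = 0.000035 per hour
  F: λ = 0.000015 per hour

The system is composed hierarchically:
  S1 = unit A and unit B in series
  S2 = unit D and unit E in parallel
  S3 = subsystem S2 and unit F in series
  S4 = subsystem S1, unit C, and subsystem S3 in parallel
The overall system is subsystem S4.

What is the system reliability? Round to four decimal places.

R(A) = exp(−0.000045 × 5000) = 0.798516
R(B) = exp(−0.000062 × 5000) = 0.733447
R(C) = exp(−0.000021 × 5000) = 0.900325
R(D) = exp(−0.000028 × 5000) = 0.869358
R(E) = exp(−0.000035 × 5000) = 0.839457
R(F) = exp(−0.000015 × 5000) = 0.927743
Series (A and B): 0.798516 × 0.733447 = 0.585669
Parallel (D and E): 1 − (1 − 0.869358)(1 − 0.839457) = 0.979026
Series ([0.979026] and F): 0.979026 × 0.927743 = 0.908285
Parallel ([0.585669], C, and [0.908285]): 1 − (1 − 0.585669)(1 − 0.900325)(1 − 0.908285) = 0.9962

0.9962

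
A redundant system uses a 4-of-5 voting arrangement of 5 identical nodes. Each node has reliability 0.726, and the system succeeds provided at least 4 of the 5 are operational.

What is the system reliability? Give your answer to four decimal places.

R = Σ_{i=4}^{5} C(5,i) p^i (1−p)^{5−i} with p = 0.726
C(5,4)·0.726^4·0.274^1 = 0.380598
C(5,5)·0.726^5·0.274^0 = 0.201689
Sum = 0.5823

0.5823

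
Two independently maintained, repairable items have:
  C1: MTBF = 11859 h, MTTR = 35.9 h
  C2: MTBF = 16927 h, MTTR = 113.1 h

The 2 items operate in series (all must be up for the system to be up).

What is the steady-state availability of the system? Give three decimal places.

0.990

A(C1) = MTBF/(MTBF+MTTR) = 11859/(11859+35.9) = 0.996982
A(C2) = MTBF/(MTBF+MTTR) = 16927/(16927+113.1) = 0.993363
Series availability: 0.996982 × 0.993363 = 0.990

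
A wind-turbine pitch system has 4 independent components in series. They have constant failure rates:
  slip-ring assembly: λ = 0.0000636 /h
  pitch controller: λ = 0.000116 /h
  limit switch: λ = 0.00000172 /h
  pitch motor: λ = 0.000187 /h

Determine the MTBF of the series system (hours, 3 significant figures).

Series of exponential components: λ_sys = Σ λ_i
λ_sys = 0.0000636 + 0.000116 + 0.00000172 + 0.000187 = 3.6832e-04 /h
MTBF = 1 / λ_sys = 2720 h

2720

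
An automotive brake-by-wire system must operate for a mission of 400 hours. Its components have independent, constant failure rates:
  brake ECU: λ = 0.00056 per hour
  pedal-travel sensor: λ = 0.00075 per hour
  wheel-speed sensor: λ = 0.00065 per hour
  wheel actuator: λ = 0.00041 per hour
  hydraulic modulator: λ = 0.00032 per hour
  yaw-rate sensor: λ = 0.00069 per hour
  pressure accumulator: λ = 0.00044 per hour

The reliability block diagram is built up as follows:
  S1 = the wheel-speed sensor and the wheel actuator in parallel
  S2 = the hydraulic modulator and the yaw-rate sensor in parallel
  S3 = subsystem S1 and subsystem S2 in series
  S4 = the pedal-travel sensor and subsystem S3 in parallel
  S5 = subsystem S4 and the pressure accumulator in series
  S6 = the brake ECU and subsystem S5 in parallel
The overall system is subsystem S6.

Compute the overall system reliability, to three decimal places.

R(brake ECU) = exp(−0.00056 × 400) = 0.79932
R(pedal-travel sensor) = exp(−0.00075 × 400) = 0.74082
R(wheel-speed sensor) = exp(−0.00065 × 400) = 0.77105
R(wheel actuator) = exp(−0.00041 × 400) = 0.84874
R(hydraulic modulator) = exp(−0.00032 × 400) = 0.87985
R(yaw-rate sensor) = exp(−0.00069 × 400) = 0.75881
R(pressure accumulator) = exp(−0.00044 × 400) = 0.83862
Parallel (wheel-speed sensor and wheel actuator): 1 − (1 − 0.77105)(1 − 0.84874) = 0.96537
Parallel (hydraulic modulator and yaw-rate sensor): 1 − (1 − 0.87985)(1 − 0.75881) = 0.97102
Series ([0.96537] and [0.97102]): 0.96537 × 0.97102 = 0.93739
Parallel (pedal-travel sensor and [0.93739]): 1 − (1 − 0.74082)(1 − 0.93739) = 0.98377
Series ([0.98377] and pressure accumulator): 0.98377 × 0.83862 = 0.82501
Parallel (brake ECU and [0.82501]): 1 − (1 − 0.79932)(1 − 0.82501) = 0.965

0.965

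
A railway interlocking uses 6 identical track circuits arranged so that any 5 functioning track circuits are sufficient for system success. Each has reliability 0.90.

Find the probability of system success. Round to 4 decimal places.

R = Σ_{i=5}^{6} C(6,i) p^i (1−p)^{6−i} with p = 0.90
C(6,5)·0.90^5·0.10^1 = 0.354294
C(6,6)·0.90^6·0.10^0 = 0.531441
Sum = 0.8857

0.8857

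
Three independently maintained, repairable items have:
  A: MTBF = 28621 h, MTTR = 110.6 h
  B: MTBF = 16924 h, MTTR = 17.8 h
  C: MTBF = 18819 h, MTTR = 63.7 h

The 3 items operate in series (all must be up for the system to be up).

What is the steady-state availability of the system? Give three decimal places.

0.992

A(A) = MTBF/(MTBF+MTTR) = 28621/(28621+110.6) = 0.996151
A(B) = MTBF/(MTBF+MTTR) = 16924/(16924+17.8) = 0.998949
A(C) = MTBF/(MTBF+MTTR) = 18819/(18819+63.7) = 0.996627
Series availability: 0.996151 × 0.998949 × 0.996627 = 0.992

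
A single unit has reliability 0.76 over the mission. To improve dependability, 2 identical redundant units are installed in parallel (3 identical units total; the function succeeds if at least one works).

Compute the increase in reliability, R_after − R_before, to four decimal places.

R_before = 0.76
R_after = 1 − (1 − 0.76)^3 = 0.9862
ΔR = 0.9862 − 0.76 = 0.2262

0.2262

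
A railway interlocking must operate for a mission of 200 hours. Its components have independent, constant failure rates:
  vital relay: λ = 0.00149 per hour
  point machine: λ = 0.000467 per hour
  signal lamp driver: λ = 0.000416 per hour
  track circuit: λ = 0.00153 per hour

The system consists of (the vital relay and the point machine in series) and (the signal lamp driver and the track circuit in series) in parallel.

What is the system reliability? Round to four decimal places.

0.8956

R(vital relay) = exp(−0.00149 × 200) = 0.742301
R(point machine) = exp(−0.000467 × 200) = 0.910829
R(signal lamp driver) = exp(−0.000416 × 200) = 0.920167
R(track circuit) = exp(−0.00153 × 200) = 0.736387
Series (vital relay and point machine): 0.742301 × 0.910829 = 0.676109
Series (signal lamp driver and track circuit): 0.920167 × 0.736387 = 0.677599
Parallel ([0.676109] and [0.677599]): 1 − (1 − 0.676109)(1 − 0.677599) = 0.8956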